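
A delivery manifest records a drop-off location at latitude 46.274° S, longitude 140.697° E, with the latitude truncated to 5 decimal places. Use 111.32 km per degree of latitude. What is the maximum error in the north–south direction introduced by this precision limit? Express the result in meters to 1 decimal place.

Truncating at 5 decimal places can drop up to a full unit in the last place, so the latitude may be off by as much as 1e-05°.
So the N–S error is at most 1e-05 × 111320 = 1.1132 m.

1.1 meters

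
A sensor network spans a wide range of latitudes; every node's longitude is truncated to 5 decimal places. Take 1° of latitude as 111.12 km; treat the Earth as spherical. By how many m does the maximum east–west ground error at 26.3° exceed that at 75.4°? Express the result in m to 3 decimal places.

0.716 m

Truncating at 5 decimal places can drop up to a full unit in the last place, so the longitude may be off by as much as 1e-05°.
Error at 26.3° = 1e-05° × 111120 × cos 26.3° ≈ 1.1112 × 0.8965 = 0.99618 m.
Error at 75.4° = 1e-05° × 111120 × cos 75.4° ≈ 1.1112 × 0.2521 = 0.2801 m.
Difference: 0.99618 − 0.2801 = 0.71608 m.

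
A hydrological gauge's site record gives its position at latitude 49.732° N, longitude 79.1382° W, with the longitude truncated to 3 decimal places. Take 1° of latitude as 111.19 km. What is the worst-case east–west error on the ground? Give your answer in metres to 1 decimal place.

71.9 metres

Truncating at 3 decimal places can drop up to a full unit in the last place, so the longitude may be off by as much as 0.001°.
At latitude 49.732° a degree of longitude spans 111190 m × cos 49.732° = 111190 × 0.6464 ≈ 71869.2 m.
Maximum E–W displacement: 0.001 × 71869.2 = 71.8692 m.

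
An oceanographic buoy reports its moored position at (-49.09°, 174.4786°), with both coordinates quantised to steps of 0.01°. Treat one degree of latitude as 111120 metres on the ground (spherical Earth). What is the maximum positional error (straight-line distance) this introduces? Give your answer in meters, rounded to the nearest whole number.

With a 0.01° grid the true value lies within half a step, ±0.01°/2 = ±0.005°, of the stored one.
Latitude error → 0.005 × 111120 = 555.6 m along the meridian.
East–west component at 49.09°: 0.005° × 111120 × cos 49.09° ≈ 0.005 × 72769.5 ≈ 363.847 m.
Worst case both components are at the extreme and orthogonal: √(555.6² + 363.847²) ≈ 664.136 m.

664 meters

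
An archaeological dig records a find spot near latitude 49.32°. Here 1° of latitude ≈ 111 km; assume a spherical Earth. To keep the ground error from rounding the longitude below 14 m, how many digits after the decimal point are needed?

4 decimal places

At 49.32° one degree of longitude covers 111000 × cos 49.32° ≈ 111000 × 0.6518 ≈ 72353.5 m.
Rounding to N decimal places gives at most 0.5 × 10⁻ᴺ degrees of error, i.e. 0.5 × 10⁻ᴺ × 72353.5 m.
Need 0.5 × 72353.5 × 10⁻ᴺ ≤ 14 → 10⁻ᴺ ≤ 3.870e-04, so N ≥ 3.41.
N = 3 would give 36.2 m (too coarse); N = 4 gives 3.62 m ≤ 14 m.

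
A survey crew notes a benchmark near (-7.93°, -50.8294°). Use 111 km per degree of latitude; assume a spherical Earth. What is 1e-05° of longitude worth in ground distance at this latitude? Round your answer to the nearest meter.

One degree of longitude here spans 111000 × cos 7.93° = 111000 × 0.9904 ≈ 109939 m; 1e-05° of that is 1.09939 m.

1 meters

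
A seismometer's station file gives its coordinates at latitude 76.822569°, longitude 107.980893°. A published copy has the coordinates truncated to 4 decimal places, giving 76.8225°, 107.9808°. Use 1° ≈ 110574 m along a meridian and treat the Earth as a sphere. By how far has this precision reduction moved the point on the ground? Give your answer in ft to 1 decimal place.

26.2 ft

The latitude changed by +0.000069° and the longitude by +0.000093°.
N–S: 0.000069° × 110574 m/° = 7.62961 m.
E–W at 76.8225°: 0.000093° × 110574 × cos 76.8225° = 0.000093 × 110574 × 0.2280 ≈ 2.34429 m.
Combined displacement = (7.62961² + 2.34429²)^½ ≈ 7.98164 m.
Converting: 7.98164 m × 3.2808 ft/m ≈ 26.186 ft.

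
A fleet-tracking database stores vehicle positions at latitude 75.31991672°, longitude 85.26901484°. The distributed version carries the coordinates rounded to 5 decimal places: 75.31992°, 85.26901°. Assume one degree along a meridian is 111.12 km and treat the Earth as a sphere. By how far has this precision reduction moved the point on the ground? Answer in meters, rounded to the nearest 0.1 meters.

0.4 meters

Δlat = 75.31991672 − 75.31992 = -0.00000328°; Δlon = 85.26901484 − 85.26901 = +0.00000484°.
N–S: -0.00000328° × 111120 m/° = -0.364474 m.
E–W at 75.3199°: 0.00000484° × 111120 × cos 75.3199° = 0.00000484 × 111120 × 0.2534 ≈ 0.136295 m.
Hypotenuse of the two orthogonal shifts: √(0.364474² + 0.136295²) = 0.389124 m.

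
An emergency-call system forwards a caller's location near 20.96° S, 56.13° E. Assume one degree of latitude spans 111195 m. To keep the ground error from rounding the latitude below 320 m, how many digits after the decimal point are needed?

3 decimal places

One degree of latitude covers 111195 m.
Rounding to N decimal places gives at most 0.5 × 10⁻ᴺ degrees of error, i.e. 0.5 × 10⁻ᴺ × 111195 m.
Setting 55597.5 × 10⁻ᴺ ≤ 320 gives 10ᴺ ≥ 173.7, i.e. N ≥ 2.24.
At 2 places the error can reach 556 m, but 3 places keeps it to 55.6 m.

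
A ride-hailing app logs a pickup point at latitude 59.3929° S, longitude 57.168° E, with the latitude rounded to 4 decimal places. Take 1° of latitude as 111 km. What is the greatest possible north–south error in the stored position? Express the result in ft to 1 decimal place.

Rounding to 4 decimal places leaves the latitude within ±5e-05° of the true value.
Along the meridian that is 5e-05° × 111000 m/° = 5.55 m.
Converting: 5.55 m × 3.2808 ft/m ≈ 18.209 ft.

18.2 ft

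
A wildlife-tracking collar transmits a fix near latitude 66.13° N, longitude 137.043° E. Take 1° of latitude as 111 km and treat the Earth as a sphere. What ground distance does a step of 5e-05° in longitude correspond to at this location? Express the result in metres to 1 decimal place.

One degree of longitude here spans 111000 × cos 66.13° = 111000 × 0.4047 ≈ 44917.6 m; 5e-05° of that is 2.24588 m.

2.2 metres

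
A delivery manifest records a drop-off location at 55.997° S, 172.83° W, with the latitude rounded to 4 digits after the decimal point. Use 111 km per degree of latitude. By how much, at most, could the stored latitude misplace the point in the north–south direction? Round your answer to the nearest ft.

Rounding to 4 decimal places leaves the latitude within ±5e-05° of the true value.
North–south distance: 5e-05° × 111000 m/° = 5.55 m.
Converting: 5.55 m × 3.2808 ft/m ≈ 18.209 ft.

18 ft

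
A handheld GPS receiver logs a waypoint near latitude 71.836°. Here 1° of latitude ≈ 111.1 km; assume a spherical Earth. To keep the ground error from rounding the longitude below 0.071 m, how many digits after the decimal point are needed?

At 71.836° one degree of longitude covers 111100 × cos 71.836° ≈ 111100 × 0.3117 ≈ 34634.1 m.
With N decimal places the half-ulp bound is 0.5·10⁻ᴺ°, or 0.5·10⁻ᴺ × 34634.1 m on the ground.
Setting 17317 × 10⁻ᴺ ≤ 0.071 gives 10ᴺ ≥ 2.439e+05, i.e. N ≥ 5.39.
N = 5 would give 0.173 m (too coarse); N = 6 gives 0.0173 m ≤ 0.071 m.

6 decimal places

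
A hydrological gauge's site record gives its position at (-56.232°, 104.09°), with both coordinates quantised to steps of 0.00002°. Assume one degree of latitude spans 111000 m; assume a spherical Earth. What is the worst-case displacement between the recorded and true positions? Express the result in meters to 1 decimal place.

1.3 meters

With a 0.00002° grid the true value lies within half a step, ±0.00002°/2 = ±1e-05°, of the stored one.
North–south component: 1e-05° × 111000 = 1.11 m.
Longitude error → 1e-05 × 111000 × cos 56.232° = 1e-05 × 111000 × 0.5558 ≈ 0.616973 m.
Worst case both components are at the extreme and orthogonal: √(1.11² + 0.616973²) ≈ 1.26994 m.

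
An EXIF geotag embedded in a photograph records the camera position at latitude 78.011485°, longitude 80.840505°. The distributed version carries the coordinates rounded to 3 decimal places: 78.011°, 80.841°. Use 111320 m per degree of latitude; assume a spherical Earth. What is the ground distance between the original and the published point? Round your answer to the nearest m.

55 m

The latitude changed by +0.000485° and the longitude by -0.000495°.
N–S: 0.000485° × 111320 m/° = 53.9902 m.
East–west at this latitude: -0.000495° × 111320 × cos 78.011° ≈ -0.000495 × 23123.8 = -11.4463 m.
Hypotenuse of the two orthogonal shifts: √(53.9902² + 11.4463²) = 55.1902 m.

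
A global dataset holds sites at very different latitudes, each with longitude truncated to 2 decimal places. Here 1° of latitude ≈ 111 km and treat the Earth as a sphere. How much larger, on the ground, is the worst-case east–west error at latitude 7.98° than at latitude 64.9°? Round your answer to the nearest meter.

628 meters

Truncating at 2 decimal places can drop up to a full unit in the last place, so the longitude may be off by as much as 0.01°.
At 7.98°: 0.01° × 111000 × cos 7.98° = 0.01 × 111000 × 0.9903 ≈ 1099.3 m.
Error at 64.9° = 0.01° × 111000 × cos 64.9° ≈ 1110 × 0.4242 = 470.86 m.
Difference: 1099.3 − 470.86 = 628.39 m.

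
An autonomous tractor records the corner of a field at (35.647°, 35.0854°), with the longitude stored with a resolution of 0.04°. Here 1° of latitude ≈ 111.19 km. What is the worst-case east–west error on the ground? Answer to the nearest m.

1807 m

With a 0.04° grid the true value lies within half a step, ±0.04°/2 = ±0.02°, of the stored one.
One degree of longitude at 35.647° is 111190 × cos 35.647° ≈ 111190 × 0.8126 = 90355.5 m.
So at most 0.02° × 90355.5 ≈ 1807.11 m east–west.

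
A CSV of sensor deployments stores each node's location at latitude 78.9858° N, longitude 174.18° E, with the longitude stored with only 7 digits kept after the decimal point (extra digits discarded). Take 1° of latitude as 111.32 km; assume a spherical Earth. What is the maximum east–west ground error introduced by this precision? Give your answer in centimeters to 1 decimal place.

0.2 centimeters

Truncating at 7 decimal places can drop up to a full unit in the last place, so the longitude may be off by as much as 1e-07°.
Parallels shrink by cos φ, so at 78.9858° a degree of longitude is 111320 × 0.1911 ≈ 21267.9 m.
So at most 1e-07° × 21267.9 ≈ 0.00212679 m east–west.
That is 0.00212679 m = 0.21268 cm.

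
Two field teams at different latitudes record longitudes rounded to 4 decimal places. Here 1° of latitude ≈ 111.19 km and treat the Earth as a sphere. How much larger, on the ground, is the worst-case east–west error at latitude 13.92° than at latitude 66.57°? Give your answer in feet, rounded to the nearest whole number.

10 feet

Rounding to 4 decimal places leaves the longitude within ±5e-05° of the true value.
At 13.92°: 5e-05° × 111190 × cos 13.92° = 5e-05 × 111190 × 0.9706 ≈ 5.3962 m.
At 66.57°: 5e-05° × 111190 × cos 66.57° = 5e-05 × 111190 × 0.3976 ≈ 2.2106 m.
Difference: 5.3962 − 2.2106 = 3.1856 m.
Converting: 3.18562 m × 3.2808 ft/m ≈ 10.451 ft.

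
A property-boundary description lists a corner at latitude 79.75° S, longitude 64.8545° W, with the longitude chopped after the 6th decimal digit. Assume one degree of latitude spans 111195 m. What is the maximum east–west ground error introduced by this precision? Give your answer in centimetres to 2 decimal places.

1.98 centimetres

Truncating at 6 decimal places can drop up to a full unit in the last place, so the longitude may be off by as much as 1e-06°.
Parallels shrink by cos φ, so at 79.75° a degree of longitude is 111195 × 0.1779 ≈ 19786.4 m.
So at most 1e-06° × 19786.4 ≈ 0.0197864 m east–west.
That is 0.0197864 m = 1.9786 cm.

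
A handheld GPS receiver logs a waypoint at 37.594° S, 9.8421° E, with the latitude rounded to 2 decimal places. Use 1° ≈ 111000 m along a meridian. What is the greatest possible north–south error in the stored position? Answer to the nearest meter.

555 meters

Rounding to 2 decimal places leaves the latitude within ±0.005° of the true value.
So the N–S error is at most 0.005 × 111000 = 555 m.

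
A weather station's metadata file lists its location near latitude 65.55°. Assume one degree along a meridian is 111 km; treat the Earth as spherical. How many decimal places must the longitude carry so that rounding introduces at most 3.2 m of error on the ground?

At 65.55° one degree of longitude covers 111000 × cos 65.55° ≈ 111000 × 0.4139 ≈ 45942.8 m.
N decimal places → at most half a unit in the last place, 0.5 × 10⁻ᴺ° = 45942.8/2 × 10⁻ᴺ m.
Need 0.5 × 45942.8 × 10⁻ᴺ ≤ 3.2 → 10⁻ᴺ ≤ 1.393e-04, so N ≥ 3.86.
So 4 decimal places suffice (2.3 m); 3 would allow up to 23 m.

4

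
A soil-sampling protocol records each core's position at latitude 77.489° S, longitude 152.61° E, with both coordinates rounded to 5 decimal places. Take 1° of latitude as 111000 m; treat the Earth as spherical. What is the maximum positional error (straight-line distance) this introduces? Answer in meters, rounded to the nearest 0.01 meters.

0.57 meters

Rounding to 5 decimal places leaves each coordinate within ±5e-06° of the true value.
North–south component: 5e-06° × 111000 = 0.555 m.
East–west component at 77.489°: 5e-06° × 111000 × cos 77.489° ≈ 5e-06 × 24045.6 ≈ 0.120228 m.
Combining orthogonally: (0.555² + 0.120228²)^½ ≈ 0.567873 m.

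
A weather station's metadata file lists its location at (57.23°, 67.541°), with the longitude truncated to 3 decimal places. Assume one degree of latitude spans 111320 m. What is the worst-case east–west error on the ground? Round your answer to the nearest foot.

Truncating at 3 decimal places can drop up to a full unit in the last place, so the longitude may be off by as much as 0.001°.
Parallels shrink by cos φ, so at 57.23° a degree of longitude is 111320 × 0.5413 ≈ 60254 m.
East–west error: 0.001° × 60254 m/° ≈ 60.254 m.
In feet: 60.254 m ÷ 0.3048 ≈ 197.68 ft.

198 feet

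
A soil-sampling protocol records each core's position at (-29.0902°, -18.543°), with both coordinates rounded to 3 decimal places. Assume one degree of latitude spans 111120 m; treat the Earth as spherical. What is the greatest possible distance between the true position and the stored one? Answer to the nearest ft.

242 ft

Rounding to 3 decimal places leaves each coordinate within ±0.0005° of the true value.
North–south component: 0.0005° × 111120 = 55.56 m.
East–west component at 29.0902°: 0.0005° × 111120 × cos 29.0902° ≈ 0.0005 × 97102.8 ≈ 48.5514 m.
Worst case both components are at the extreme and orthogonal: √(55.56² + 48.5514²) ≈ 73.7845 m.
In feet: 73.7845 m ÷ 0.3048 ≈ 242.08 ft.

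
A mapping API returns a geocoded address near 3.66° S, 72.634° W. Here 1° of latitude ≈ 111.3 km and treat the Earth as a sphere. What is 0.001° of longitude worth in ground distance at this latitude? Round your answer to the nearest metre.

One degree of longitude here spans 111300 × cos 3.66° = 111300 × 0.9980 ≈ 111073 m; 0.001° of that is 111.073 m.

111 metres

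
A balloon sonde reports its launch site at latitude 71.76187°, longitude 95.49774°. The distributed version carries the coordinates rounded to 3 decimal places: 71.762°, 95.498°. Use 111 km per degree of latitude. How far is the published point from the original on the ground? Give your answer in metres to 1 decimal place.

Δlat = 71.76187 − 71.762 = -0.00013°; Δlon = 95.49774 − 95.498 = -0.00026°.
North–south shift: -0.00013 × 111000 = -14.43 m.
East–west at this latitude: -0.00026° × 111000 × cos 71.762° ≈ -0.00026 × 34739.1 = -9.03217 m.
Combined displacement = (14.43² + 9.03217²)^½ ≈ 17.0237 m.

17.0 metres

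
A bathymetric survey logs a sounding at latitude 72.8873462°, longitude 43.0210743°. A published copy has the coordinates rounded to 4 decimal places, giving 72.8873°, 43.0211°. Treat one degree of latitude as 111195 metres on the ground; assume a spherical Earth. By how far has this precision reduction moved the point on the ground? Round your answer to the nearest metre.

The latitude changed by +0.0000462° and the longitude by -0.0000257°.
N–S: 0.0000462° × 111195 m/° = 5.13721 m.
E–W at 72.8873°: -0.0000257° × 111195 × cos 72.8873° = -0.0000257 × 111195 × 0.2943 ≈ -0.840888 m.
Hypotenuse of the two orthogonal shifts: √(5.13721² + 0.840888²) = 5.20557 m.

5 metres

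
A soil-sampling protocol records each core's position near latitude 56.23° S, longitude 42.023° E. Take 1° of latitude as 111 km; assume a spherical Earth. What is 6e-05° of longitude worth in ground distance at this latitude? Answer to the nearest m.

At 56.23° a degree of longitude is 111000 × cos 56.23° ≈ 61700.5 m, so 6e-05° corresponds to 3.70203 m.

4 m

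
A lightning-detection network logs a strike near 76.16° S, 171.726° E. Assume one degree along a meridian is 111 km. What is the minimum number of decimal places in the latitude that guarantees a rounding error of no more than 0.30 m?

6

One degree of latitude covers 111000 m.
N decimal places → at most half a unit in the last place, 0.5 × 10⁻ᴺ° = 111000/2 × 10⁻ᴺ m.
Need 0.5 × 111000 × 10⁻ᴺ ≤ 0.30 → 10⁻ᴺ ≤ 5.405e-06, so N ≥ 5.27.
N = 5 would give 0.555 m (too coarse); N = 6 gives 0.0555 m ≤ 0.30 m.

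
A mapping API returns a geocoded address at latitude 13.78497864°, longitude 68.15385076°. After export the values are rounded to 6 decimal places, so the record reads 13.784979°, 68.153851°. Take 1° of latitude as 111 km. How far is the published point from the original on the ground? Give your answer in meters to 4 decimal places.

0.0476 meters

The latitude changed by -0.00000036° and the longitude by -0.00000024°.
North–south shift: -0.00000036 × 111000 = -0.03996 m.
E–W at 13.785°: -0.00000024° × 111000 × cos 13.785° = -0.00000024 × 111000 × 0.9712 ≈ -0.0258727 m.
Combined displacement = (0.03996² + 0.0258727²)^½ ≈ 0.0476046 m.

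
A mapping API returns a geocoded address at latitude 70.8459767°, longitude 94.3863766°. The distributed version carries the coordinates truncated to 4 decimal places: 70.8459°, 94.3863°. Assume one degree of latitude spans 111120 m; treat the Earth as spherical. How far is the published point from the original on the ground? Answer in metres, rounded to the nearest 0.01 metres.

The latitude changed by +0.0000767° and the longitude by +0.0000766°.
N–S: 0.0000767° × 111120 m/° = 8.5229 m.
E–W at 70.8459°: 0.0000766° × 111120 × cos 70.8459° = 0.0000766 × 111120 × 0.3281 ≈ 2.7928 m.
Hypotenuse of the two orthogonal shifts: √(8.5229² + 2.7928²) = 8.96882 m.

8.97 metres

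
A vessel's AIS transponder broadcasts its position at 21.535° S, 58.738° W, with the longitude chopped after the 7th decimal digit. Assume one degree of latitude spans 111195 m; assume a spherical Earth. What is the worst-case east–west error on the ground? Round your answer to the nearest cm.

1 cm

Truncating at 7 decimal places can drop up to a full unit in the last place, so the longitude may be off by as much as 1e-07°.
Parallels shrink by cos φ, so at 21.535° a degree of longitude is 111195 × 0.9302 ≈ 103433 m.
East–west error: 1e-07° × 103433 m/° ≈ 0.0103433 m.
That is 0.0103433 m = 1.0343 cm.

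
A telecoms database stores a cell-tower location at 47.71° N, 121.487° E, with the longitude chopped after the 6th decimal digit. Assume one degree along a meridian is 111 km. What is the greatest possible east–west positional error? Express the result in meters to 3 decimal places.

0.075 meters

Truncating at 6 decimal places can drop up to a full unit in the last place, so the longitude may be off by as much as 1e-06°.
At latitude 47.71° a degree of longitude spans 111000 m × cos 47.71° = 111000 × 0.6729 ≈ 74690.1 m.
Maximum E–W displacement: 1e-06 × 74690.1 = 0.0746901 m.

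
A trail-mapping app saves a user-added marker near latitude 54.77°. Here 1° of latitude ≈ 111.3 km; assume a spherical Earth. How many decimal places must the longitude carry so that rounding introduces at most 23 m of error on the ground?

At 54.77° one degree of longitude covers 111300 × cos 54.77° ≈ 111300 × 0.5769 ≈ 64204.5 m.
Rounding to N decimal places gives at most 0.5 × 10⁻ᴺ degrees of error, i.e. 0.5 × 10⁻ᴺ × 64204.5 m.
Need 0.5 × 64204.5 × 10⁻ᴺ ≤ 23 → 10⁻ᴺ ≤ 7.165e-04, so N ≥ 3.14.
N = 3 would give 32.1 m (too coarse); N = 4 gives 3.21 m ≤ 23 m.

4 decimal places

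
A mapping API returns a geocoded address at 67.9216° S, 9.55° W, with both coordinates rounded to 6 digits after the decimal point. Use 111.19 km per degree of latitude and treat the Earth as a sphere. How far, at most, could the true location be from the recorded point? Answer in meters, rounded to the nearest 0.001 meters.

0.059 meters

Rounding to 6 decimal places leaves each coordinate within ±5e-07° of the true value.
North–south component: 5e-07° × 111190 = 0.055595 m.
Longitude error → 5e-07 × 111190 × cos 67.9216° = 5e-07 × 111190 × 0.3759 ≈ 0.0208968 m.
Worst case both components are at the extreme and orthogonal: √(0.055595² + 0.0208968²) ≈ 0.0593926 m.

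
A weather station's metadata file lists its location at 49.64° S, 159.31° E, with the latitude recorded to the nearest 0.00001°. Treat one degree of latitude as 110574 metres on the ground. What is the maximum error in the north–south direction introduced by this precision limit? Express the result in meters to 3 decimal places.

0.553 meters

Rounding to 5 decimal places leaves the latitude within ±5e-06° of the true value.
Along the meridian that is 5e-06° × 110574 m/° = 0.55287 m.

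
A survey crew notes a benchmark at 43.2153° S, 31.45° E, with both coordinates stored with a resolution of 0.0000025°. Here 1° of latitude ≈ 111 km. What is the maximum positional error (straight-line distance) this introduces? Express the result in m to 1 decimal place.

0.2 m

With a 0.0000025° grid the true value lies within half a step, ±0.0000025°/2 = ±1.25e-06°, of the stored one.
Latitude error → 1.25e-06 × 111000 = 0.13875 m along the meridian.
East–west component at 43.2153°: 1.25e-06° × 111000 × cos 43.2153° ≈ 1.25e-06 × 80895.2 ≈ 0.101119 m.
The two errors are perpendicular, so the maximum displacement is √(0.13875² + 0.101119²) ≈ 0.171688 m.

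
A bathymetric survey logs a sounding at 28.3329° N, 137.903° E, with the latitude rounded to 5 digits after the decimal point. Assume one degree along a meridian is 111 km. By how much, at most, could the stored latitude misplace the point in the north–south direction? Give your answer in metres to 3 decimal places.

0.555 metres

Rounding to 5 decimal places leaves the latitude within ±5e-06° of the true value.
So the N–S error is at most 5e-06 × 111000 = 0.555 m.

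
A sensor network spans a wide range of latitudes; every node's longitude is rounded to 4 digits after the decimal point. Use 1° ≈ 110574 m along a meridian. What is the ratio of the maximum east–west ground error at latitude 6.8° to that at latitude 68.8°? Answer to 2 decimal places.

2.75

Rounding to 4 decimal places leaves the longitude within ±5e-05° of the true value.
At 6.8°: 5e-05° × 110574 × cos 6.8° = 5e-05 × 110574 × 0.9930 ≈ 5.4898 m.
At 68.8°: 5e-05° × 110574 × cos 68.8° = 5e-05 × 110574 × 0.3616 ≈ 1.9993 m.
Ratio: 5.4898 / 1.9993 = cos 6.8° / cos 68.8° ≈ 2.7458.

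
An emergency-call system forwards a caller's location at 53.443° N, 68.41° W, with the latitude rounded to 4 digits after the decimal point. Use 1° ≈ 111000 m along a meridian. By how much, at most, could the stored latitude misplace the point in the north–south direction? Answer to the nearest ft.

Rounding to 4 decimal places leaves the latitude within ±5e-05° of the true value.
So the N–S error is at most 5e-05 × 111000 = 5.55 m.
Converting: 5.55 m × 3.2808 ft/m ≈ 18.209 ft.

18 ft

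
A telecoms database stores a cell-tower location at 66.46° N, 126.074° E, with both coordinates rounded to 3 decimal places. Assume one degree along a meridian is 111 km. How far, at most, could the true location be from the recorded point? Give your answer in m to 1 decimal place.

Rounding to 3 decimal places leaves each coordinate within ±0.0005° of the true value.
Latitude error → 0.0005 × 111000 = 55.5 m along the meridian.
East–west component at 66.46°: 0.0005° × 111000 × cos 66.46° ≈ 0.0005 × 44332.2 ≈ 22.1661 m.
The two errors are perpendicular, so the maximum displacement is √(55.5² + 22.1661²) ≈ 59.7627 m.

59.8 m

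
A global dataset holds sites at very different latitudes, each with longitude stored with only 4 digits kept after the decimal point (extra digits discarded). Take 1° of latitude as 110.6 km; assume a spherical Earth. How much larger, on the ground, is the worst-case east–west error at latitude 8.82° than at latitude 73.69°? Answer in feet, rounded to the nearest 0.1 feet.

Truncating at 4 decimal places can drop up to a full unit in the last place, so the longitude may be off by as much as 0.0001°.
At 8.82°: 0.0001° × 110600 × cos 8.82° = 0.0001 × 110600 × 0.9882 ≈ 10.929 m.
At 73.69°: 0.0001° × 110600 × cos 73.69° = 0.0001 × 110600 × 0.2808 ≈ 3.106 m.
Difference: 10.929 − 3.106 = 7.8232 m.
Converting: 7.82319 m × 3.2808 ft/m ≈ 25.667 ft.

25.7 feet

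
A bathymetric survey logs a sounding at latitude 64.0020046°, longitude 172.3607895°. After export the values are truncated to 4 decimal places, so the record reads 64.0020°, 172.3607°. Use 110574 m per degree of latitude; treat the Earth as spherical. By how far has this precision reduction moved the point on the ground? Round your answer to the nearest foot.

Δlat = 64.0020046 − 64.0020 = +0.0000046°; Δlon = 172.3607895 − 172.3607 = +0.0000895°.
North–south shift: 0.0000046 × 110574 = 0.50864 m.
East–west at this latitude: 0.0000895° × 110574 × cos 64.002° ≈ 0.0000895 × 48469 = 4.33797 m.
Combined displacement = (0.50864² + 4.33797²)^½ ≈ 4.36769 m.
In feet: 4.36769 m ÷ 0.3048 ≈ 14.33 ft.

14 feet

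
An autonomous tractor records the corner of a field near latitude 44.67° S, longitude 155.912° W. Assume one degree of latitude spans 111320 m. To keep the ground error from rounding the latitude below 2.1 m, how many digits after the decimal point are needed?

5

One degree of latitude covers 111320 m.
With N decimal places the half-ulp bound is 0.5·10⁻ᴺ°, or 0.5·10⁻ᴺ × 111320 m on the ground.
Setting 55660 × 10⁻ᴺ ≤ 2.1 gives 10ᴺ ≥ 2.65e+04, i.e. N ≥ 4.42.
So 5 decimal places suffice (0.557 m); 4 would allow up to 5.57 m.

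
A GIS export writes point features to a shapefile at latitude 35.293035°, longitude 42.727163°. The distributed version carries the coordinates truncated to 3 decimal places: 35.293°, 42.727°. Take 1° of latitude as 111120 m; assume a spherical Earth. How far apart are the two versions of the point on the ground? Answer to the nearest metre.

15 metres

The latitude changed by +0.000035° and the longitude by +0.000163°.
North–south shift: 0.000035 × 111120 = 3.8892 m.
East–west at this latitude: 0.000163° × 111120 × cos 35.293° ≈ 0.000163 × 90697.1 = 14.7836 m.
Distance: √(3.8892² + 14.7836²) ≈ 15.2866 m.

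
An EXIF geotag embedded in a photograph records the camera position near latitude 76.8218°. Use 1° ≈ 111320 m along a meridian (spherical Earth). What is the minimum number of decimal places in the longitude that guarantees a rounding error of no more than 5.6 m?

At 76.8218° one degree of longitude covers 111320 × cos 76.8218° ≈ 111320 × 0.2280 ≈ 25378.8 m.
Rounding to N decimal places gives at most 0.5 × 10⁻ᴺ degrees of error, i.e. 0.5 × 10⁻ᴺ × 25378.8 m.
Setting 12689.4 × 10⁻ᴺ ≤ 5.6 gives 10ᴺ ≥ 2266, i.e. N ≥ 3.36.
So 4 decimal places suffice (1.27 m); 3 would allow up to 12.7 m.

4 decimal places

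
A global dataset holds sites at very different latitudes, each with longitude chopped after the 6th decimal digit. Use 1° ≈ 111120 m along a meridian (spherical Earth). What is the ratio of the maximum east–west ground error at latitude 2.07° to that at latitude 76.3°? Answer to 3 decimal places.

Truncating at 6 decimal places can drop up to a full unit in the last place, so the longitude may be off by as much as 1e-06°.
Error at 2.07° = 1e-06° × 111120 × cos 2.07° ≈ 0.11112 × 0.9993 = 0.11105 m.
At 76.3°: 1e-06° × 111120 × cos 76.3° = 1e-06 × 111120 × 0.2368 ≈ 0.026317 m.
Ratio: 0.11105 / 0.026317 = cos 2.07° / cos 76.3° ≈ 4.2195.

4.220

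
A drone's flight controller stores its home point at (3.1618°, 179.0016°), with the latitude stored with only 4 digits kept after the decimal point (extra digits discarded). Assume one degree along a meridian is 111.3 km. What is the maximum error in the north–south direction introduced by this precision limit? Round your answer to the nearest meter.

Truncating at 4 decimal places can drop up to a full unit in the last place, so the latitude may be off by as much as 0.0001°.
Along the meridian that is 0.0001° × 111300 m/° = 11.13 m.

11 meters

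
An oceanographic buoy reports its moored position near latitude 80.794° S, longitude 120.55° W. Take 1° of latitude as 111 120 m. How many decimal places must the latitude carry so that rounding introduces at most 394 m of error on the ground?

One degree of latitude covers 111120 m.
N decimal places → at most half a unit in the last place, 0.5 × 10⁻ᴺ° = 111120/2 × 10⁻ᴺ m.
Need 0.5 × 111120 × 10⁻ᴺ ≤ 394 → 10⁻ᴺ ≤ 7.091e-03, so N ≥ 2.15.
N = 2 would give 556 m (too coarse); N = 3 gives 55.6 m ≤ 394 m.

3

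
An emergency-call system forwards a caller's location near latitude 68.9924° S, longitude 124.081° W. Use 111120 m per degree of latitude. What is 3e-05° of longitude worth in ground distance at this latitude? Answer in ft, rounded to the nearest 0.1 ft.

At 68.9924° a degree of longitude is 111120 × cos 68.9924° ≈ 39835.6 m, so 3e-05° corresponds to 1.19507 m.
Converting: 1.19507 m × 3.2808 ft/m ≈ 3.9208 ft.

3.9 ft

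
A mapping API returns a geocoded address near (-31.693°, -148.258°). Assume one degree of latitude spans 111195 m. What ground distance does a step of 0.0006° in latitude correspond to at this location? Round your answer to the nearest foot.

219 feet

0.0006° × 111195 m/° = 66.717 m.
Converting: 66.717 m × 3.2808 ft/m ≈ 218.89 ft.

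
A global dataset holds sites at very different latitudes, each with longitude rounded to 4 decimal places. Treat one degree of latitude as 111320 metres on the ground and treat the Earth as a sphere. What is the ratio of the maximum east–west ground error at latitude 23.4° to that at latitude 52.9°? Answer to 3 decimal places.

1.521

Rounding to 4 decimal places leaves the longitude within ±5e-05° of the true value.
Error at 23.4° = 5e-05° × 111320 × cos 23.4° ≈ 5.566 × 0.9178 = 5.1082 m.
Error at 52.9° = 5e-05° × 111320 × cos 52.9° ≈ 5.566 × 0.6032 = 3.3575 m.
Ratio: 5.1082 / 3.3575 = cos 23.4° / cos 52.9° ≈ 1.5215.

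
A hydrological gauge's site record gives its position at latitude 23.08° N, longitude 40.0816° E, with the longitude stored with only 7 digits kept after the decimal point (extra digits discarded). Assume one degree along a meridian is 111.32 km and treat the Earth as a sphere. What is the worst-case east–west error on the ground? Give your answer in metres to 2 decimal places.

Truncating at 7 decimal places can drop up to a full unit in the last place, so the longitude may be off by as much as 1e-07°.
One degree of longitude at 23.08° is 111320 × cos 23.08° ≈ 111320 × 0.9200 = 102410 m.
East–west error: 1e-07° × 102410 m/° ≈ 0.010241 m.

0.01 metres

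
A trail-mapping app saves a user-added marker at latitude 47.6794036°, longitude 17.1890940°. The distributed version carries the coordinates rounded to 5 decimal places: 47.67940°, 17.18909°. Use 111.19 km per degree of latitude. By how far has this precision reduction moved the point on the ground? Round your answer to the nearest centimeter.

Δlat = 47.6794036 − 47.67940 = +0.0000036°; Δlon = 17.1890940 − 17.18909 = +0.0000040°.
N–S: 0.0000036° × 111190 m/° = 0.400284 m.
E–W at 47.6794°: 0.0000040° × 111190 × cos 47.6794° = 0.0000040 × 111190 × 0.6733 ≈ 0.299447 m.
Combined displacement = (0.400284² + 0.299447²)^½ ≈ 0.499896 m.
That is 0.499896 m = 49.99 cm.

50 centimeters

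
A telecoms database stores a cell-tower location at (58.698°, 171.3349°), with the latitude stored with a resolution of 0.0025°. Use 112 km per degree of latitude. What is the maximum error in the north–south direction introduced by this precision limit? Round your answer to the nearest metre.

With a 0.0025° grid the true value lies within half a step, ±0.0025°/2 = ±0.00125°, of the stored one.
North–south distance: 0.00125° × 112000 m/° = 140 m.

140 metres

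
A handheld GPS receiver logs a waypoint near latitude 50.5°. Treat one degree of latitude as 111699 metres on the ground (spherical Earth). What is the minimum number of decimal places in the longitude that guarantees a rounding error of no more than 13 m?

4 decimal places

At 50.5° one degree of longitude covers 111699 × cos 50.5° ≈ 111699 × 0.6361 ≈ 71049.3 m.
N decimal places → at most half a unit in the last place, 0.5 × 10⁻ᴺ° = 71049.3/2 × 10⁻ᴺ m.
Need 0.5 × 71049.3 × 10⁻ᴺ ≤ 13 → 10⁻ᴺ ≤ 3.659e-04, so N ≥ 3.44.
N = 3 would give 35.5 m (too coarse); N = 4 gives 3.55 m ≤ 13 m.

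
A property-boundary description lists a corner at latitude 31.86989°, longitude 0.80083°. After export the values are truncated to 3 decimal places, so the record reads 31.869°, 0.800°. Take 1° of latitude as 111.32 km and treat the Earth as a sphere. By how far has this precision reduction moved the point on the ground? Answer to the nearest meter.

126 meters

Δlat = 31.86989 − 31.869 = +0.00089°; Δlon = 0.80083 − 0.800 = +0.00083°.
N–S: 0.00089° × 111320 m/° = 99.0748 m.
East–west at this latitude: 0.00083° × 111320 × cos 31.869° ≈ 0.00083 × 94539.3 = 78.4677 m.
Hypotenuse of the two orthogonal shifts: √(99.0748² + 78.4677²) = 126.384 m.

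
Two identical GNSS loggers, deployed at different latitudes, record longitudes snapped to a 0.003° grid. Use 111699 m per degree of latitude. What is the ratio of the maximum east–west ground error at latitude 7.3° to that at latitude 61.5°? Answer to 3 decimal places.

With a 0.003° grid the true value lies within half a step, ±0.003°/2 = ±0.0015°, of the stored one.
Error at 7.3° = 0.0015° × 111699 × cos 7.3° ≈ 167.55 × 0.9919 = 166.19 m.
At 61.5°: 0.0015° × 111699 × cos 61.5° = 0.0015 × 111699 × 0.4772 ≈ 79.947 m.
The ratio reduces to cos 7.3° / cos 61.5° = 0.9919/0.4772 ≈ 2.0788.

2.079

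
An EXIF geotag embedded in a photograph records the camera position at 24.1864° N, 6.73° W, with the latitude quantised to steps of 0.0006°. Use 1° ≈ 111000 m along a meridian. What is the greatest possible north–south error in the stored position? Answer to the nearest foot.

109 feet

With a 0.0006° grid the true value lies within half a step, ±0.0006°/2 = ±0.0003°, of the stored one.
Along the meridian that is 0.0003° × 111000 m/° = 33.3 m.
In feet: 33.3 m ÷ 0.3048 ≈ 109.25 ft.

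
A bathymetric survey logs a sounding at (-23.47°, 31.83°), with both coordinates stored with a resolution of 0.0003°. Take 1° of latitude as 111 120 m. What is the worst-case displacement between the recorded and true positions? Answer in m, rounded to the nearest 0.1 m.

22.6 m

With a 0.0003° grid the true value lies within half a step, ±0.0003°/2 = ±0.00015°, of the stored one.
Latitude error → 0.00015 × 111120 = 16.668 m along the meridian.
E–W at 23.47°: 0.00015° × 111120 × cos 23.47° = 0.00015 × 111120 × 0.9173 ≈ 15.289 m.
Combining orthogonally: (16.668² + 15.289²)^½ ≈ 22.6181 m.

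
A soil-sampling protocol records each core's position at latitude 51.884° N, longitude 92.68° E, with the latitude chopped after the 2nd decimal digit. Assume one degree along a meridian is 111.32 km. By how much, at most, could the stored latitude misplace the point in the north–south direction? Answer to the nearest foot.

Truncating at 2 decimal places can drop up to a full unit in the last place, so the latitude may be off by as much as 0.01°.
So the N–S error is at most 0.01 × 111320 = 1113.2 m.
Converting: 1113.2 m × 3.2808 ft/m ≈ 3652.2 ft.

3652 feet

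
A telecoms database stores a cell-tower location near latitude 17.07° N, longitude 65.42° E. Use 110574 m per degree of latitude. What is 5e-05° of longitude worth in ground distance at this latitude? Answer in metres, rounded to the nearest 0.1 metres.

At 17.07° a degree of longitude is 110574 × cos 17.07° ≈ 105703 m, so 5e-05° corresponds to 5.28514 m.

5.3 metres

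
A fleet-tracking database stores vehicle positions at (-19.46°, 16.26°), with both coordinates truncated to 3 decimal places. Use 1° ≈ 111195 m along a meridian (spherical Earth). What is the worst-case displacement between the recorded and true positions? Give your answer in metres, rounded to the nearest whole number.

153 metres

Truncating at 3 decimal places can drop up to a full unit in the last place, so each coordinate may be off by as much as 0.001°.
N–S: 0.001° × 111195 m/° = 111.195 m.
Longitude error → 0.001 × 111195 × cos 19.46° = 0.001 × 111195 × 0.9429 ≈ 104.843 m.
The two errors are perpendicular, so the maximum displacement is √(111.195² + 104.843²) ≈ 152.828 m.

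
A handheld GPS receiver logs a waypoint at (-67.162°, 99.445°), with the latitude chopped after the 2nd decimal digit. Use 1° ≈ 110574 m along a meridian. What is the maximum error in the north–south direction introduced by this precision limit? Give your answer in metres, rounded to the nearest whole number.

Truncating at 2 decimal places can drop up to a full unit in the last place, so the latitude may be off by as much as 0.01°.
Along the meridian that is 0.01° × 110574 m/° = 1105.74 m.

1106 metres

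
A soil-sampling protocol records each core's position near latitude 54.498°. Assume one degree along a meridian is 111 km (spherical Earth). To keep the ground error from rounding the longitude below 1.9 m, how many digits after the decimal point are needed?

5

At 54.498° one degree of longitude covers 111000 × cos 54.498° ≈ 111000 × 0.5807 ≈ 64461.2 m.
Rounding to N decimal places gives at most 0.5 × 10⁻ᴺ degrees of error, i.e. 0.5 × 10⁻ᴺ × 64461.2 m.
Setting 32230.6 × 10⁻ᴺ ≤ 1.9 gives 10ᴺ ≥ 1.696e+04, i.e. N ≥ 4.23.
N = 4 would give 3.22 m (too coarse); N = 5 gives 0.322 m ≤ 1.9 m.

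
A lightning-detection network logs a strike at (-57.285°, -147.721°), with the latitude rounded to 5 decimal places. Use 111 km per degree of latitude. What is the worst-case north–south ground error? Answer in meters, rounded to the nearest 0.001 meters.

0.555 meters

Rounding to 5 decimal places leaves the latitude within ±5e-06° of the true value.
North–south distance: 5e-06° × 111000 m/° = 0.555 m.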